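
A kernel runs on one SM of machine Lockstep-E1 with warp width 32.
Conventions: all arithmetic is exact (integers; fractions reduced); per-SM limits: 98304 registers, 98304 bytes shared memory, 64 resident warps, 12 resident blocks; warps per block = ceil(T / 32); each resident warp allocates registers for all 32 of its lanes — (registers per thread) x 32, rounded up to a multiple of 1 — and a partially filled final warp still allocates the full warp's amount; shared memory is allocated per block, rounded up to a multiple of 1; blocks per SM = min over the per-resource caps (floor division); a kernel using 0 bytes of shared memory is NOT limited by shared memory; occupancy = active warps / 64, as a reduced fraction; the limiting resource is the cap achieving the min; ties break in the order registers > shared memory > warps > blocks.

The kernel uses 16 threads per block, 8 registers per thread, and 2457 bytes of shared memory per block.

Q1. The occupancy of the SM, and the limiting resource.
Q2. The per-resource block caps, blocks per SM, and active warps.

Answer: occupancy 3/16, limited by blocks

registers: 384 blocks
shared memory: 40 blocks
warps: 64 blocks
blocks: 12 blocks

Answer: 12 blocks, 12 active warps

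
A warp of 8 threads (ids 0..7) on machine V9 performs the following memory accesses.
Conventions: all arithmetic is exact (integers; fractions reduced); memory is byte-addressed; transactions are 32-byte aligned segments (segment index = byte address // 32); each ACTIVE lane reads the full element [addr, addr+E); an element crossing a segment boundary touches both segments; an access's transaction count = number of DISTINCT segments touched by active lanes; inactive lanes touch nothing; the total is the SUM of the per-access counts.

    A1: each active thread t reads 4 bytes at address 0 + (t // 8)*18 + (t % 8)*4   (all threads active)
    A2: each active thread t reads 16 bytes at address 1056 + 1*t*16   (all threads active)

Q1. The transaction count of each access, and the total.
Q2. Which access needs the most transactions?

A1: 1 transaction
A2: 4 transactions

Answer: 1,4; total 5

Answer: A2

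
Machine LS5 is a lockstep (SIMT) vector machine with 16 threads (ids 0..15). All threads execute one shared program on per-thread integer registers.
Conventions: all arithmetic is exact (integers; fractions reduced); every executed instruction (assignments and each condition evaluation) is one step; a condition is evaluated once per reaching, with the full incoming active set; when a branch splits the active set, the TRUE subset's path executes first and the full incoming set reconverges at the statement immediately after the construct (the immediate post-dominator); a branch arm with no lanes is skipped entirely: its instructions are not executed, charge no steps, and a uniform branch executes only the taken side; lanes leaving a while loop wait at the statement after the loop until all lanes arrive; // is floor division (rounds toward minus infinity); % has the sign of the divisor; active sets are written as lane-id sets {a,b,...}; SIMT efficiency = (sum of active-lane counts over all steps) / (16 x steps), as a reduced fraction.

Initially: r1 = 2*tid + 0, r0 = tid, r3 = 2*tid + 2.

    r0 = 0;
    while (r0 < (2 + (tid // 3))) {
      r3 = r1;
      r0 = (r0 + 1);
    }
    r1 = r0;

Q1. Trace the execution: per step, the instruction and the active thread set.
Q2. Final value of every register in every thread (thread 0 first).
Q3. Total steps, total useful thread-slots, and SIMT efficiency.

step 0: r0 <- 0                      {0,1,2,3,4,5,6,7,8,9,10,11,12,13,14,15}
step 1: eval (r0 < (2 + (tid // 3))) {0,1,2,3,4,5,6,7,8,9,10,11,12,13,14,15}
step 2: r3 <- r1                     {0,1,2,3,4,5,6,7,8,9,10,11,12,13,14,15}
step 3: r0 <- (r0 + 1)               {0,1,2,3,4,5,6,7,8,9,10,11,12,13,14,15}
step 4: eval (r0 < (2 + (tid // 3))) {0,1,2,3,4,5,6,7,8,9,10,11,12,13,14,15}
step 5: r3 <- r1                     {0,1,2,3,4,5,6,7,8,9,10,11,12,13,14,15}
step 6: r0 <- (r0 + 1)               {0,1,2,3,4,5,6,7,8,9,10,11,12,13,14,15}
step 7: eval (r0 < (2 + (tid // 3))) {0,1,2,3,4,5,6,7,8,9,10,11,12,13,14,15}
step 8: r3 <- r1                     {3,4,5,6,7,8,9,10,11,12,13,14,15}
step 9: r0 <- (r0 + 1)               {3,4,5,6,7,8,9,10,11,12,13,14,15}
step 10: eval (r0 < (2 + (tid // 3))) {3,4,5,6,7,8,9,10,11,12,13,14,15}
step 11: r3 <- r1                     {6,7,8,9,10,11,12,13,14,15}
step 12: r0 <- (r0 + 1)               {6,7,8,9,10,11,12,13,14,15}
step 13: eval (r0 < (2 + (tid // 3))) {6,7,8,9,10,11,12,13,14,15}
step 14: r3 <- r1                     {9,10,11,12,13,14,15}
step 15: r0 <- (r0 + 1)               {9,10,11,12,13,14,15}
step 16: eval (r0 < (2 + (tid // 3))) {9,10,11,12,13,14,15}
step 17: r3 <- r1                     {12,13,14,15}
step 18: r0 <- (r0 + 1)               {12,13,14,15}
step 19: eval (r0 < (2 + (tid // 3))) {12,13,14,15}
step 20: r3 <- r1                     {15}
step 21: r0 <- (r0 + 1)               {15}
step 22: eval (r0 < (2 + (tid // 3))) {15}
step 23: r1 <- r0                     {0,1,2,3,4,5,6,7,8,9,10,11,12,13,14,15}

Answer: 24 steps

r1: 2,2,2,3,3,3,4,4,4,5,5,5,6,6,6,7
r0: 2,2,2,3,3,3,4,4,4,5,5,5,6,6,6,7
r3: 0,2,4,6,8,10,12,14,16,18,20,22,24,26,28,30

steps = 24; useful = 249; efficiency = 249/384 = 83/128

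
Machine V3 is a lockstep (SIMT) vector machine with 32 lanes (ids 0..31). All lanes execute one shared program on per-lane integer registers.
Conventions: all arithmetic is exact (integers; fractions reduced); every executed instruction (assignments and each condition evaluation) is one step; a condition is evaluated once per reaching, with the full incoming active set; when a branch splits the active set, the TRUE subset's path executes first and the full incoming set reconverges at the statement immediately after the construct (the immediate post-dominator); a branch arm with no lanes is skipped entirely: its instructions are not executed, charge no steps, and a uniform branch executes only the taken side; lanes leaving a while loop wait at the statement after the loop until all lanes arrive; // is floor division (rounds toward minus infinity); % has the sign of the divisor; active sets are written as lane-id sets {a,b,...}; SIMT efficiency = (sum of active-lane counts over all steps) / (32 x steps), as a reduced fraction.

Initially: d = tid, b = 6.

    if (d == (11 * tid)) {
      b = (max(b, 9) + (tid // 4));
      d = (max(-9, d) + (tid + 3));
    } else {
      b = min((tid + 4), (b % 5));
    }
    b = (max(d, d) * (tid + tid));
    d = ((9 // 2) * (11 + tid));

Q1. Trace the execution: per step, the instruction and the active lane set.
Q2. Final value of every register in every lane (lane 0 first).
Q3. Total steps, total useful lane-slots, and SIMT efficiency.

step 0: eval (d == (11 * tid))       {0,1,2,3,4,5,6,7,8,9,10,11,12,13,14,15,16,17,18,19,20,21,22,23,24,25,26,27,28,29,30,31}
step 1: b <- (max(b, 9) + (tid // 4)) {0}
step 2: d <- (max(-9, d) + (tid + 3)) {0}
step 3: b <- min((tid + 4), (b % 5)) {1,2,3,4,5,6,7,8,9,10,11,12,13,14,15,16,17,18,19,20,21,22,23,24,25,26,27,28,29,30,31}
step 4: b <- (max(d, d) * (tid + tid)) {0,1,2,3,4,5,6,7,8,9,10,11,12,13,14,15,16,17,18,19,20,21,22,23,24,25,26,27,28,29,30,31}
step 5: d <- ((9 // 2) * (11 + tid)) {0,1,2,3,4,5,6,7,8,9,10,11,12,13,14,15,16,17,18,19,20,21,22,23,24,25,26,27,28,29,30,31}

Answer: 6 steps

d: 44,48,52,56,60,64,68,72,76,80,84,88,92,96,100,104,108,112,116,120,124,128,132,136,140,144,148,152,156,160,164,168
b: 0,2,8,18,32,50,72,98,128,162,200,242,288,338,392,450,512,578,648,722,800,882,968,1058,1152,1250,1352,1458,1568,1682,1800,1922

steps = 6; useful = 129; efficiency = 129/192 = 43/64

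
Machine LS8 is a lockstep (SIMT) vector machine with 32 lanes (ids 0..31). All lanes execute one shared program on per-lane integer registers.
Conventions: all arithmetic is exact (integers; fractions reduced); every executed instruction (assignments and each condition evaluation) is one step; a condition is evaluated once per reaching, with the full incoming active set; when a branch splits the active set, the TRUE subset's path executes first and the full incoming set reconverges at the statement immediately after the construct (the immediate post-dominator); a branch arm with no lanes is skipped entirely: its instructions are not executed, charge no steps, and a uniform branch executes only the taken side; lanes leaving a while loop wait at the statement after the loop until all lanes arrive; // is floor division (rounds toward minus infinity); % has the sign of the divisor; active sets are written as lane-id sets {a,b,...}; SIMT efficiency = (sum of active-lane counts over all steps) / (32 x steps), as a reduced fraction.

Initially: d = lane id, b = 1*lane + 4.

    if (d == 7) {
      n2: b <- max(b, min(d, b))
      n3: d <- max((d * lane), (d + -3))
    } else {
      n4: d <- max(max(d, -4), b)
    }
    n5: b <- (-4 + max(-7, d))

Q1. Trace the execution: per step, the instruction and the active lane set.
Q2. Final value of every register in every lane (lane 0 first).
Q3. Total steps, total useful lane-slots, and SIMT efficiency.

step 0: eval (d == 7)                {0,1,2,3,4,5,6,7,8,9,10,11,12,13,14,15,16,17,18,19,20,21,22,23,24,25,26,27,28,29,30,31}
step 1: b <- max(b, min(d, b))       {7}
step 2: d <- max((d * lane), (d + -3)) {7}
step 3: d <- max(max(d, -4), b)      {0,1,2,3,4,5,6,8,9,10,11,12,13,14,15,16,17,18,19,20,21,22,23,24,25,26,27,28,29,30,31}
step 4: b <- (-4 + max(-7, d))       {0,1,2,3,4,5,6,7,8,9,10,11,12,13,14,15,16,17,18,19,20,21,22,23,24,25,26,27,28,29,30,31}

Answer: 5 steps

d: 4,5,6,7,8,9,10,49,12,13,14,15,16,17,18,19,20,21,22,23,24,25,26,27,28,29,30,31,32,33,34,35
b: 0,1,2,3,4,5,6,45,8,9,10,11,12,13,14,15,16,17,18,19,20,21,22,23,24,25,26,27,28,29,30,31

steps = 5; useful = 97; efficiency = 97/160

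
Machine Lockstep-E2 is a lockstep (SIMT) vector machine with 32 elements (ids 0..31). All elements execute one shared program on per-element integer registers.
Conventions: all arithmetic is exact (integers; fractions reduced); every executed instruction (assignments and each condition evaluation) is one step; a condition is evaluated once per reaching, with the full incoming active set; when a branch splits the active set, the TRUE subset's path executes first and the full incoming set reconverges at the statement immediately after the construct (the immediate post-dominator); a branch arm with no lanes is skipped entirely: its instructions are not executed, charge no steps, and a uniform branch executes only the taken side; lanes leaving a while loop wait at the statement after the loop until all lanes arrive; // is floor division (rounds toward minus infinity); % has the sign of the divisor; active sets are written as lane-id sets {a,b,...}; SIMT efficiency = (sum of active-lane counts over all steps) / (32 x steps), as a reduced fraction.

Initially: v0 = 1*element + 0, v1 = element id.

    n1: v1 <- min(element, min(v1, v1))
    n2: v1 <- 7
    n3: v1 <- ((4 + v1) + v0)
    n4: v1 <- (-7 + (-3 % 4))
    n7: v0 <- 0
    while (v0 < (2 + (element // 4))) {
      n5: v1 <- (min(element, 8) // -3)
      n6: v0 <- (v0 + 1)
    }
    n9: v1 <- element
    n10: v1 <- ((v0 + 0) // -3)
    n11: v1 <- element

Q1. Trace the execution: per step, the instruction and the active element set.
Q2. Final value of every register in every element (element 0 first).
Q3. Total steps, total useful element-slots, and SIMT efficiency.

step 0: v1 <- min(element, min(v1, v1)) {0,1,2,3,4,5,6,7,8,9,10,11,12,13,14,15,16,17,18,19,20,21,22,23,24,25,26,27,28,29,30,31}
step 1: v1 <- 7                      {0,1,2,3,4,5,6,7,8,9,10,11,12,13,14,15,16,17,18,19,20,21,22,23,24,25,26,27,28,29,30,31}
step 2: v1 <- ((4 + v1) + v0)        {0,1,2,3,4,5,6,7,8,9,10,11,12,13,14,15,16,17,18,19,20,21,22,23,24,25,26,27,28,29,30,31}
step 3: v1 <- (-7 + (-3 % 4))        {0,1,2,3,4,5,6,7,8,9,10,11,12,13,14,15,16,17,18,19,20,21,22,23,24,25,26,27,28,29,30,31}
step 4: v0 <- 0                      {0,1,2,3,4,5,6,7,8,9,10,11,12,13,14,15,16,17,18,19,20,21,22,23,24,25,26,27,28,29,30,31}
step 5: eval (v0 < (2 + (element // 4))) {0,1,2,3,4,5,6,7,8,9,10,11,12,13,14,15,16,17,18,19,20,21,22,23,24,25,26,27,28,29,30,31}
step 6: v1 <- (min(element, 8) // -3) {0,1,2,3,4,5,6,7,8,9,10,11,12,13,14,15,16,17,18,19,20,21,22,23,24,25,26,27,28,29,30,31}
step 7: v0 <- (v0 + 1)               {0,1,2,3,4,5,6,7,8,9,10,11,12,13,14,15,16,17,18,19,20,21,22,23,24,25,26,27,28,29,30,31}
step 8: eval (v0 < (2 + (element // 4))) {0,1,2,3,4,5,6,7,8,9,10,11,12,13,14,15,16,17,18,19,20,21,22,23,24,25,26,27,28,29,30,31}
step 9: v1 <- (min(element, 8) // -3) {0,1,2,3,4,5,6,7,8,9,10,11,12,13,14,15,16,17,18,19,20,21,22,23,24,25,26,27,28,29,30,31}
step 10: v0 <- (v0 + 1)               {0,1,2,3,4,5,6,7,8,9,10,11,12,13,14,15,16,17,18,19,20,21,22,23,24,25,26,27,28,29,30,31}
step 11: eval (v0 < (2 + (element // 4))) {0,1,2,3,4,5,6,7,8,9,10,11,12,13,14,15,16,17,18,19,20,21,22,23,24,25,26,27,28,29,30,31}
step 12: v1 <- (min(element, 8) // -3) {4,5,6,7,8,9,10,11,12,13,14,15,16,17,18,19,20,21,22,23,24,25,26,27,28,29,30,31}
step 13: v0 <- (v0 + 1)               {4,5,6,7,8,9,10,11,12,13,14,15,16,17,18,19,20,21,22,23,24,25,26,27,28,29,30,31}
step 14: eval (v0 < (2 + (element // 4))) {4,5,6,7,8,9,10,11,12,13,14,15,16,17,18,19,20,21,22,23,24,25,26,27,28,29,30,31}
step 15: v1 <- (min(element, 8) // -3) {8,9,10,11,12,13,14,15,16,17,18,19,20,21,22,23,24,25,26,27,28,29,30,31}
step 16: v0 <- (v0 + 1)               {8,9,10,11,12,13,14,15,16,17,18,19,20,21,22,23,24,25,26,27,28,29,30,31}
step 17: eval (v0 < (2 + (element // 4))) {8,9,10,11,12,13,14,15,16,17,18,19,20,21,22,23,24,25,26,27,28,29,30,31}
step 18: v1 <- (min(element, 8) // -3) {12,13,14,15,16,17,18,19,20,21,22,23,24,25,26,27,28,29,30,31}
step 19: v0 <- (v0 + 1)               {12,13,14,15,16,17,18,19,20,21,22,23,24,25,26,27,28,29,30,31}
step 20: eval (v0 < (2 + (element // 4))) {12,13,14,15,16,17,18,19,20,21,22,23,24,25,26,27,28,29,30,31}
step 21: v1 <- (min(element, 8) // -3) {16,17,18,19,20,21,22,23,24,25,26,27,28,29,30,31}
step 22: v0 <- (v0 + 1)               {16,17,18,19,20,21,22,23,24,25,26,27,28,29,30,31}
step 23: eval (v0 < (2 + (element // 4))) {16,17,18,19,20,21,22,23,24,25,26,27,28,29,30,31}
step 24: v1 <- (min(element, 8) // -3) {20,21,22,23,24,25,26,27,28,29,30,31}
step 25: v0 <- (v0 + 1)               {20,21,22,23,24,25,26,27,28,29,30,31}
step 26: eval (v0 < (2 + (element // 4))) {20,21,22,23,24,25,26,27,28,29,30,31}
step 27: v1 <- (min(element, 8) // -3) {24,25,26,27,28,29,30,31}
step 28: v0 <- (v0 + 1)               {24,25,26,27,28,29,30,31}
step 29: eval (v0 < (2 + (element // 4))) {24,25,26,27,28,29,30,31}
step 30: v1 <- (min(element, 8) // -3) {28,29,30,31}
step 31: v0 <- (v0 + 1)               {28,29,30,31}
step 32: eval (v0 < (2 + (element // 4))) {28,29,30,31}
step 33: v1 <- element                {0,1,2,3,4,5,6,7,8,9,10,11,12,13,14,15,16,17,18,19,20,21,22,23,24,25,26,27,28,29,30,31}
step 34: v1 <- ((v0 + 0) // -3)       {0,1,2,3,4,5,6,7,8,9,10,11,12,13,14,15,16,17,18,19,20,21,22,23,24,25,26,27,28,29,30,31}
step 35: v1 <- element                {0,1,2,3,4,5,6,7,8,9,10,11,12,13,14,15,16,17,18,19,20,21,22,23,24,25,26,27,28,29,30,31}

Answer: 36 steps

v0: 2,2,2,2,3,3,3,3,4,4,4,4,5,5,5,5,6,6,6,6,7,7,7,7,8,8,8,8,9,9,9,9
v1: 0,1,2,3,4,5,6,7,8,9,10,11,12,13,14,15,16,17,18,19,20,21,22,23,24,25,26,27,28,29,30,31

steps = 36; useful = 816; efficiency = 816/1152 = 17/24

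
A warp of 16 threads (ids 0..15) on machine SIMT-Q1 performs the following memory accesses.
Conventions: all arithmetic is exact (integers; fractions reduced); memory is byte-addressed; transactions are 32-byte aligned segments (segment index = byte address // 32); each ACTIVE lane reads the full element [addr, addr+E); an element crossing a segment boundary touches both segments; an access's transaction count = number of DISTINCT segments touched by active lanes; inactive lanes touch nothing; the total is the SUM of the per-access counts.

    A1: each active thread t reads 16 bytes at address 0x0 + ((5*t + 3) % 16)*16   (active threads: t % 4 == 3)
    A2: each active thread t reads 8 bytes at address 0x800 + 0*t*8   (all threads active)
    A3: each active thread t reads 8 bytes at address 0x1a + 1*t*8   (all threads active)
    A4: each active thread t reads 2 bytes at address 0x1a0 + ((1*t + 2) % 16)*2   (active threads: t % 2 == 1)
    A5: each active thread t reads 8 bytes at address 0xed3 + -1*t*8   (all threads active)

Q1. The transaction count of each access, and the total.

A1: 4 transactions
A2: 1 transaction
A3: 5 transactions
A4: 1 transaction
A5: 5 transactions

Answer: 4,1,5,1,5; total 16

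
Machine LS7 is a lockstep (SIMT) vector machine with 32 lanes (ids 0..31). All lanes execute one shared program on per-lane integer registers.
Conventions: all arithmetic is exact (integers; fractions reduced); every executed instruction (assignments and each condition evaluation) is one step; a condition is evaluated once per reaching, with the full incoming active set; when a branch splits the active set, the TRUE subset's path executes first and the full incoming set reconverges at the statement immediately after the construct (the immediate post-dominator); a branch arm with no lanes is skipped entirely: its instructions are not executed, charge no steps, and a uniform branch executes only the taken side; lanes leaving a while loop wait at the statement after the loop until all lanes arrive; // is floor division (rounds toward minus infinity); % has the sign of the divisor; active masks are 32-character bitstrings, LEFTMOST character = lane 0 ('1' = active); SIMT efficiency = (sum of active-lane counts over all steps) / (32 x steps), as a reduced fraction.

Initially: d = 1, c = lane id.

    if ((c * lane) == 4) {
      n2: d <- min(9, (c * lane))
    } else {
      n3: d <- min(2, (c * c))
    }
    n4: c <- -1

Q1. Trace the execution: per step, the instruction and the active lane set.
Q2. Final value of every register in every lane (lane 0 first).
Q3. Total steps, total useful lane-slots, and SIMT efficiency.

step 0: eval ((c * lane) == 4)       11111111111111111111111111111111
step 1: d <- min(9, (c * lane))      00100000000000000000000000000000
step 2: d <- min(2, (c * c))         11011111111111111111111111111111
step 3: c <- -1                      11111111111111111111111111111111

Answer: 4 steps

d: 0,1,4,2,2,2,2,2,2,2,2,2,2,2,2,2,2,2,2,2,2,2,2,2,2,2,2,2,2,2,2,2
c: -1,-1,-1,-1,-1,-1,-1,-1,-1,-1,-1,-1,-1,-1,-1,-1,-1,-1,-1,-1,-1,-1,-1,-1,-1,-1,-1,-1,-1,-1,-1,-1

steps = 4; useful = 96; efficiency = 96/128 = 3/4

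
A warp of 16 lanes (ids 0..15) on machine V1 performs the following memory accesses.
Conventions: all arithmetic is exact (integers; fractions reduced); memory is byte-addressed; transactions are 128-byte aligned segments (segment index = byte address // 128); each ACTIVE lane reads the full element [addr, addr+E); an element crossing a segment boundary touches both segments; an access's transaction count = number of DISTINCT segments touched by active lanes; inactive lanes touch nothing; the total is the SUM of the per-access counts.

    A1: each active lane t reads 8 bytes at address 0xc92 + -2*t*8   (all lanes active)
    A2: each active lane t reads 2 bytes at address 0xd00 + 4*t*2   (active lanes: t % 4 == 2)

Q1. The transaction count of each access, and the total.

A1: 3 transactions
A2: 1 transaction

Answer: 3,1; total 4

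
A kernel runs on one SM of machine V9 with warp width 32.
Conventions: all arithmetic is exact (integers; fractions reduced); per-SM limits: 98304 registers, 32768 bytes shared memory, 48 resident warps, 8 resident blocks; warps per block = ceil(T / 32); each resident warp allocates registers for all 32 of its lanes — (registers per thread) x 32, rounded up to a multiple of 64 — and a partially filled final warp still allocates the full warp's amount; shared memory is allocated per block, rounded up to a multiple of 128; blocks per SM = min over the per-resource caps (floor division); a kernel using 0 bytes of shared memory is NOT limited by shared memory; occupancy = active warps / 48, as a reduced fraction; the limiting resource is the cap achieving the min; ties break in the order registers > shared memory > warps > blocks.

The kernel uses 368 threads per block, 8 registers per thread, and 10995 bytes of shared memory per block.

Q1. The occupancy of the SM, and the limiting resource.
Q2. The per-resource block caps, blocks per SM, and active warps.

Answer: occupancy 1/2, limited by shared memory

registers: 32 blocks
shared memory: 2 blocks
warps: 4 blocks
blocks: 8 blocks

Answer: 2 blocks, 24 active warps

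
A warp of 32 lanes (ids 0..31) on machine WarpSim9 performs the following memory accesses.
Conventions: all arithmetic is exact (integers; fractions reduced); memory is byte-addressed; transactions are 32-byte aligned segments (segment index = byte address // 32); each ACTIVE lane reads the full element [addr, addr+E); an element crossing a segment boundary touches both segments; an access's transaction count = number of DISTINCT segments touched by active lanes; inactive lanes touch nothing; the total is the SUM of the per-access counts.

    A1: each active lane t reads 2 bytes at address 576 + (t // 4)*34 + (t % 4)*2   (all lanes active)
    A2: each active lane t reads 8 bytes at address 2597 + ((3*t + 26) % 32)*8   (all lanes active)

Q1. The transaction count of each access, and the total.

A1: 8 transactions
A2: 9 transactions

Answer: 8,9; total 17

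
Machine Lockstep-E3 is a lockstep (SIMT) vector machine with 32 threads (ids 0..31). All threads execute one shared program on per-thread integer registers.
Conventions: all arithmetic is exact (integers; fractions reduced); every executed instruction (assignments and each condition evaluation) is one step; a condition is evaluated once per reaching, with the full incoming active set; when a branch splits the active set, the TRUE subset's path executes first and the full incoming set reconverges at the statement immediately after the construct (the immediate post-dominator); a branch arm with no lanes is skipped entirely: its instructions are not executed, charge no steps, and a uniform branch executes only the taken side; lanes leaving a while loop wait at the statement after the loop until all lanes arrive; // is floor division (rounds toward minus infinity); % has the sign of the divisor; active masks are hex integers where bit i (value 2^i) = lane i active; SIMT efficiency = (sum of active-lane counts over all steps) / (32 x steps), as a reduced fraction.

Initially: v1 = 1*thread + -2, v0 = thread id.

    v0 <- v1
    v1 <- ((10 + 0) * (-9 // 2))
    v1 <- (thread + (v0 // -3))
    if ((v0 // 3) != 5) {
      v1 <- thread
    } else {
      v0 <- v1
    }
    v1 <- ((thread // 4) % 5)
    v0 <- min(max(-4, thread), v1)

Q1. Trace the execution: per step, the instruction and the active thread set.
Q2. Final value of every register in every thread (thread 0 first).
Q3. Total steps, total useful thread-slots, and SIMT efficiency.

step 0: v0 <- v1                     0xffffffff
step 1: v1 <- ((10 + 0) * (-9 // 2)) 0xffffffff
step 2: v1 <- (thread + (v0 // -3))  0xffffffff
step 3: eval ((v0 // 3) != 5)        0xffffffff
step 4: v1 <- thread                 0xfff1ffff
step 5: v0 <- v1                     0x000e0000
step 6: v1 <- ((thread // 4) % 5)    0xffffffff
step 7: v0 <- min(max(-4, thread), v1) 0xffffffff

Answer: 8 steps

v1: 0,0,0,0,1,1,1,1,2,2,2,2,3,3,3,3,4,4,4,4,0,0,0,0,1,1,1,1,2,2,2,2
v0: 0,0,0,0,1,1,1,1,2,2,2,2,3,3,3,3,4,4,4,4,0,0,0,0,1,1,1,1,2,2,2,2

steps = 8; useful = 224; efficiency = 224/256 = 7/8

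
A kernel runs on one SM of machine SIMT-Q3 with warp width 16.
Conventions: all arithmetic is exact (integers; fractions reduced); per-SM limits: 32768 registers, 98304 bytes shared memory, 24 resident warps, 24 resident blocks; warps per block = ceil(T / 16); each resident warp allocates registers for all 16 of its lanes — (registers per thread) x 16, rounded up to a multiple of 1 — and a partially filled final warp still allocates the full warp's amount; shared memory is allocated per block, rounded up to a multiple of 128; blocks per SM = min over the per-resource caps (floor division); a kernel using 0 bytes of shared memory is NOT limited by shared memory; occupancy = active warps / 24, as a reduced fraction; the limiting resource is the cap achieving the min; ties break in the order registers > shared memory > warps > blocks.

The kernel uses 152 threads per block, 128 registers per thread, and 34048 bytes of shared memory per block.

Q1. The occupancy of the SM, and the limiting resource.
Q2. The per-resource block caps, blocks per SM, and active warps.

Answer: occupancy 5/12, limited by registers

registers: 1 block
shared memory: 2 blocks
warps: 2 blocks
blocks: 24 blocks

Answer: 1 block, 10 active warps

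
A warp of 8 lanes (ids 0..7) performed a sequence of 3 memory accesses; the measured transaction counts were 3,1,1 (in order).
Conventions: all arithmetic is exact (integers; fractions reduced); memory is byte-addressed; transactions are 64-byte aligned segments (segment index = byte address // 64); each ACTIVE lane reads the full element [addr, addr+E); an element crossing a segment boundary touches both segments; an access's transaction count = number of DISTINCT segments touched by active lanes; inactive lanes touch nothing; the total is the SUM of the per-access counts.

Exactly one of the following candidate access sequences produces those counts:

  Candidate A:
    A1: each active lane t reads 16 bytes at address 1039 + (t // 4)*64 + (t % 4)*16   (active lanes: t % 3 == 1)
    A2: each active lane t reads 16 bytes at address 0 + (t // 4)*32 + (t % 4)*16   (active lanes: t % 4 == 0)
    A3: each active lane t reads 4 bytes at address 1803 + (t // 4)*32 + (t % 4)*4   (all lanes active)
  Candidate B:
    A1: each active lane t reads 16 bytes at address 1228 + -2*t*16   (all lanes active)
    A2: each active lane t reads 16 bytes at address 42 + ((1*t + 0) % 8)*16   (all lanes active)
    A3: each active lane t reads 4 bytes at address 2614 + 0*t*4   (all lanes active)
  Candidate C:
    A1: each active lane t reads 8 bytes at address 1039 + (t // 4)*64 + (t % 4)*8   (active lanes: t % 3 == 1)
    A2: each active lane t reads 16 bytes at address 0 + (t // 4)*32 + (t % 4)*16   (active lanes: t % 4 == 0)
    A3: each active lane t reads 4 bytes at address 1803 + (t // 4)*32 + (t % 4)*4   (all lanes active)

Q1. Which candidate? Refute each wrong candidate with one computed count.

B: A1 gives 5 transactions, not 3
C: A1 gives 2 transactions, not 3
A: all counts match (3,1,1)

Answer: A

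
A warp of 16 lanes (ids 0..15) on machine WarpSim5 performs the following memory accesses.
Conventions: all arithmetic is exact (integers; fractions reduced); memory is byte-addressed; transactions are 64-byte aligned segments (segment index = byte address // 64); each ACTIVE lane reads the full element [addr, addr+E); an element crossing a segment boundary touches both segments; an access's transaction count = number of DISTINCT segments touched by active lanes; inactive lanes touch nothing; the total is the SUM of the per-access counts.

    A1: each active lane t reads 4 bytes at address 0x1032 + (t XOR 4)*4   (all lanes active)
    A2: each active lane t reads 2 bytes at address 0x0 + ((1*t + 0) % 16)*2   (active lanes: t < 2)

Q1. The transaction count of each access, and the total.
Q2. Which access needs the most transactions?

A1: 2 transactions
A2: 1 transaction

Answer: 2,1; total 3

Answer: A1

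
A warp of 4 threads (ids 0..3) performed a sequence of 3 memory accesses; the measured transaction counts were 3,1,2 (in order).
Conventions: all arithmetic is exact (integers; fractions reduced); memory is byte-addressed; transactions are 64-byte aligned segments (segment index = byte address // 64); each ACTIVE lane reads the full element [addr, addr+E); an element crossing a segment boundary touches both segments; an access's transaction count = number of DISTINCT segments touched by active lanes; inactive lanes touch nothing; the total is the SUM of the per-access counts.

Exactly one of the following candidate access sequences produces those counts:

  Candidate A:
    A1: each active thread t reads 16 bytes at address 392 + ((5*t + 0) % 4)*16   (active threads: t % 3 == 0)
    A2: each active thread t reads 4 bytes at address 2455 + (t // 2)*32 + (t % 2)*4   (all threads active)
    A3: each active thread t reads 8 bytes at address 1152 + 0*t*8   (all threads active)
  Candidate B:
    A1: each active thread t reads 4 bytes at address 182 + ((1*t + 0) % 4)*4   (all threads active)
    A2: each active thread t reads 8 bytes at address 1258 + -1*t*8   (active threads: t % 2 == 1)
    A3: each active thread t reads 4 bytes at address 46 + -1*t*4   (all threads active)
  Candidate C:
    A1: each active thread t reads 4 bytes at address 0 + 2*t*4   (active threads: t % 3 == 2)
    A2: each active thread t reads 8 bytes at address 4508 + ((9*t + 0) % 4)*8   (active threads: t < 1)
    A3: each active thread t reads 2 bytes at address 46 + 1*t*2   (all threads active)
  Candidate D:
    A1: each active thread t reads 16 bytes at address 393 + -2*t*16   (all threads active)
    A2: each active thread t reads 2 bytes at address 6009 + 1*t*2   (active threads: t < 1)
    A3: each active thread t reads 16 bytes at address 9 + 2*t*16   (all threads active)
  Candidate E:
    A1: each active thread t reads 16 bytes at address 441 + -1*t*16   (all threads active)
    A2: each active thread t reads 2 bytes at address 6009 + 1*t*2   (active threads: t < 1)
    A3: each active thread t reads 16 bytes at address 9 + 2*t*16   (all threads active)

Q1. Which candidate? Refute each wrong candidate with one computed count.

A: A1 gives 2 transactions, not 3
B: A1 gives 2 transactions, not 3
C: A1 gives 1 transaction, not 3
E: A1 gives 2 transactions, not 3
D: all counts match (3,1,2)

Answer: D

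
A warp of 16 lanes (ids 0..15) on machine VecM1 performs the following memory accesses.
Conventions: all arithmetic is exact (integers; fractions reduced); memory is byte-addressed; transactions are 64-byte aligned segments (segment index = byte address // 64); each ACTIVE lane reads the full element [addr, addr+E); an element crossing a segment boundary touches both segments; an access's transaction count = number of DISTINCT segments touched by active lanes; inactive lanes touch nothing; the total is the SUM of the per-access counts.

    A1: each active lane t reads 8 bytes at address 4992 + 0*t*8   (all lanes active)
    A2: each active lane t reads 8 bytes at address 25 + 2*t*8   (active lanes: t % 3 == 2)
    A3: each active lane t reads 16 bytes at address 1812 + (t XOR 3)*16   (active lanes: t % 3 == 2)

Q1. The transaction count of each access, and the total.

A1: 1 transaction
A2: 5 transactions
A3: 4 transactions

Answer: 1,5,4; total 10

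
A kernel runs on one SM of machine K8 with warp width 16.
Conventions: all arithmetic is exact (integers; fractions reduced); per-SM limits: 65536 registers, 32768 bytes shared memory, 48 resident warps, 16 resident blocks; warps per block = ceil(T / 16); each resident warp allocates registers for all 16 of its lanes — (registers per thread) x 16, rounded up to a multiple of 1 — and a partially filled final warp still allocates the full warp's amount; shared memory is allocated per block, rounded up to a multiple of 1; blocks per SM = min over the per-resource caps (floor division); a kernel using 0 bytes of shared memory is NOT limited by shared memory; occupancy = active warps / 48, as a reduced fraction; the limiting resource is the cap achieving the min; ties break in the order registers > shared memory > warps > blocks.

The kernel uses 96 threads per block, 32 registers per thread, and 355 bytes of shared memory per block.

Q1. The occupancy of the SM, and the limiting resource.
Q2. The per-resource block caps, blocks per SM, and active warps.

Answer: occupancy 1, limited by warps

registers: 21 blocks
shared memory: 92 blocks
warps: 8 blocks
blocks: 16 blocks

Answer: 8 blocks, 48 active warps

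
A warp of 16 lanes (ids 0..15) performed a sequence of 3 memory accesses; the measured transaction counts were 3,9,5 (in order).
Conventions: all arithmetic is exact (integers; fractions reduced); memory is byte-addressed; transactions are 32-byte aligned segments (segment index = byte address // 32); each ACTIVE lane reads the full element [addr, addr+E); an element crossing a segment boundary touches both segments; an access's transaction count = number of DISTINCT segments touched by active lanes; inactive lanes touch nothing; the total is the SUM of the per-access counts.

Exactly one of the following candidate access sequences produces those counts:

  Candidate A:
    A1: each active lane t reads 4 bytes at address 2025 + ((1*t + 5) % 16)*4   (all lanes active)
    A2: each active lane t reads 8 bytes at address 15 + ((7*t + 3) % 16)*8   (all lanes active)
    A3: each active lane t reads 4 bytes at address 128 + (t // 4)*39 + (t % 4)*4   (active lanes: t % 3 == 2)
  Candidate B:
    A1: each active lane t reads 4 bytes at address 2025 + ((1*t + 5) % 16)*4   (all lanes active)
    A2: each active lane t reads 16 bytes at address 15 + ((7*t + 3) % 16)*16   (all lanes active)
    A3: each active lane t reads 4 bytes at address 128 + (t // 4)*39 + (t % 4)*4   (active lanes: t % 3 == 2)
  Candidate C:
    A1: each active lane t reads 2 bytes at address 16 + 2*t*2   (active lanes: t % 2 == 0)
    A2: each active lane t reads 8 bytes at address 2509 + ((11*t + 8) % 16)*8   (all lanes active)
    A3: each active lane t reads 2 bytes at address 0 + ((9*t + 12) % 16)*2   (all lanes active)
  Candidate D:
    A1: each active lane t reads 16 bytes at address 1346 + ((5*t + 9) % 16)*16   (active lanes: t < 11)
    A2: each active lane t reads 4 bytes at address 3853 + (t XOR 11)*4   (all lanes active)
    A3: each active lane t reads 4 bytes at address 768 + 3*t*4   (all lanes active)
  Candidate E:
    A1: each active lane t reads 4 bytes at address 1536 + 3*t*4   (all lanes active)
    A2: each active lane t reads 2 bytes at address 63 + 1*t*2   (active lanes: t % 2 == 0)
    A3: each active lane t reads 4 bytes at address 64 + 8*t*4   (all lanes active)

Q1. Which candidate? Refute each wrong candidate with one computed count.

A: A2 gives 5 transactions, not 9
C: A2 gives 5 transactions, not 9
D: A1 gives 8 transactions, not 3
E: A1 gives 6 transactions, not 3
B: all counts match (3,9,5)

Answer: B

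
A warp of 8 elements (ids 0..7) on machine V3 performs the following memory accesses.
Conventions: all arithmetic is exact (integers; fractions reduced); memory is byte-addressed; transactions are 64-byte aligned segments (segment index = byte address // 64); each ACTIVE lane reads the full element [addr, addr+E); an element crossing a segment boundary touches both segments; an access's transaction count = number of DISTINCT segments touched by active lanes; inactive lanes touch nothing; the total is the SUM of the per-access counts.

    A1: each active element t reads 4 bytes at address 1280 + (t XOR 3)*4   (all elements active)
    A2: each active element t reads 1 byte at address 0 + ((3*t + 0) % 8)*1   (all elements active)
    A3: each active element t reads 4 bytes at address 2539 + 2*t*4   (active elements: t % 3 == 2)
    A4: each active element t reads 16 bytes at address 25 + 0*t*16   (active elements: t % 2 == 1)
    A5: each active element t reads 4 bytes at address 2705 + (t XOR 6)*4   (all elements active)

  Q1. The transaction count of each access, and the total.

A1: 1 transaction
A2: 1 transaction
A3: 2 transactions
A4: 1 transaction
A5: 1 transaction

Answer: 1,1,2,1,1; total 6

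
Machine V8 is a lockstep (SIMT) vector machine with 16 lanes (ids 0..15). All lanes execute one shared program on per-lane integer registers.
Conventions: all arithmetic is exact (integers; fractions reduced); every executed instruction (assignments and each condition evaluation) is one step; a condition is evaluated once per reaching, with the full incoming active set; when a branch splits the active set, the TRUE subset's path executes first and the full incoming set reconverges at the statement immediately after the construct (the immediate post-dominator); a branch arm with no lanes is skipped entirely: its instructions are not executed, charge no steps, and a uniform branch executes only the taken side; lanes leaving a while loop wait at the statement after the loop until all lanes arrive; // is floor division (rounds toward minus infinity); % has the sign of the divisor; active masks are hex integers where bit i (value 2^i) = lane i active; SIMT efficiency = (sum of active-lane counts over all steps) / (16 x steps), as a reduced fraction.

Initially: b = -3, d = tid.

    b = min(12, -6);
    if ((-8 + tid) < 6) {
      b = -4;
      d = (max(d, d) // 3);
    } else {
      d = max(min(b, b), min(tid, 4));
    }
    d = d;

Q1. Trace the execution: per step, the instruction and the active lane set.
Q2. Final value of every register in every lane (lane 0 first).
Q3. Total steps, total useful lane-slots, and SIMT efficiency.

step 0: b <- min(12, -6)             0xffff
step 1: eval ((-8 + tid) < 6)        0xffff
step 2: b <- -4                      0x3fff
step 3: d <- (max(d, d) // 3)        0x3fff
step 4: d <- max(min(b, b), min(tid, 4)) 0xc000
step 5: d <- d                       0xffff

Answer: 6 steps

b: -4,-4,-4,-4,-4,-4,-4,-4,-4,-4,-4,-4,-4,-4,-6,-6
d: 0,0,0,1,1,1,2,2,2,3,3,3,4,4,4,4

steps = 6; useful = 78; efficiency = 78/96 = 13/16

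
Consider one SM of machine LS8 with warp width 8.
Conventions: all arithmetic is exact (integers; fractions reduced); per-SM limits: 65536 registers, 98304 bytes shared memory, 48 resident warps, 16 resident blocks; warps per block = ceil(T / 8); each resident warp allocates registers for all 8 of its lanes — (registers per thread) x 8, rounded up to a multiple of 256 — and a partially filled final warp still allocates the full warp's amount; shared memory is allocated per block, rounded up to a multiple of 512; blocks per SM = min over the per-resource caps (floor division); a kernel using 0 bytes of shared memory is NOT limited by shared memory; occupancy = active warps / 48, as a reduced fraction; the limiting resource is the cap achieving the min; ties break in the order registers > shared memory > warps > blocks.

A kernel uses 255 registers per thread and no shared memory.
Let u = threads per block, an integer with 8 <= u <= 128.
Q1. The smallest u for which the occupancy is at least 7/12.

Answer: u = 9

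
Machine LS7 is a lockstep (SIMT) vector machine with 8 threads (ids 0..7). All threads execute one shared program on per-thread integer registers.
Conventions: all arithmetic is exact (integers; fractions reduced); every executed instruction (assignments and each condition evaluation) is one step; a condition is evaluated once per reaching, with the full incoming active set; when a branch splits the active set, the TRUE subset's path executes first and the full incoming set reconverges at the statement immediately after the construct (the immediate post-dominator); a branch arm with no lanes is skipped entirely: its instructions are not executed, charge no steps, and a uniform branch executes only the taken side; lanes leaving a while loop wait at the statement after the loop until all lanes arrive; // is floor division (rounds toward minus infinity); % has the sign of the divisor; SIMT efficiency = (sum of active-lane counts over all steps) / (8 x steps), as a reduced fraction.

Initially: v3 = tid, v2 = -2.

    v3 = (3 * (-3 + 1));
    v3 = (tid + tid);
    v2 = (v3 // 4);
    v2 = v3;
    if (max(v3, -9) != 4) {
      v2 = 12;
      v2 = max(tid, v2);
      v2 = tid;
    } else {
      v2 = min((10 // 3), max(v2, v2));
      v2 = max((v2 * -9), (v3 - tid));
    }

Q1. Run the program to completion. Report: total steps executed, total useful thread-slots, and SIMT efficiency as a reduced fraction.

Answer: 10 steps, 63 useful, 63/80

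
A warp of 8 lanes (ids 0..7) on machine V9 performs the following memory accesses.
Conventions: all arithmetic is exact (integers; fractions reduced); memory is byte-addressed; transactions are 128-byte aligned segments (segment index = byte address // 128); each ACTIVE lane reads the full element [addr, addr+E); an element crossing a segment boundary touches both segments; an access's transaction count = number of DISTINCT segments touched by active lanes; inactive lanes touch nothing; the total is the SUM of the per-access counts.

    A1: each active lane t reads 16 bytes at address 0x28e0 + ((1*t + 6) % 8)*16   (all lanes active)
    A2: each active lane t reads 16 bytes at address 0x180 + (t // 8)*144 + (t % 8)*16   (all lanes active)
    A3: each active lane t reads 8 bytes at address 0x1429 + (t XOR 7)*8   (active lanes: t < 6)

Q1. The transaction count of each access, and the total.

A1: 2 transactions
A2: 1 transaction
A3: 1 transaction

Answer: 2,1,1; total 4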